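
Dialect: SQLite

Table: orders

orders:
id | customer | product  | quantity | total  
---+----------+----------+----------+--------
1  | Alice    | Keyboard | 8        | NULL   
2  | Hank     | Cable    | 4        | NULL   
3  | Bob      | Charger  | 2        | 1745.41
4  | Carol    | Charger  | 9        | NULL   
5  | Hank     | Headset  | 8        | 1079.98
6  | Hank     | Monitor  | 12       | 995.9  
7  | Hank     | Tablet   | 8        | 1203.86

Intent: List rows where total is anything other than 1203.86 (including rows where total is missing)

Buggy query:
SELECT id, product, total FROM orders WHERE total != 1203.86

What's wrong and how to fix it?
Bug: 'total != 1203.86' is unknown when total is NULL, so NULL rows are silently excluded

Fix: Handle NULL separately with IS NULL alongside the inequality

Corrected query:
SELECT id, product, total FROM orders WHERE total != 1203.86 OR total IS NULL

Result:
id | product  | total  
---+----------+--------
1  | Keyboard | NULL   
2  | Cable    | NULL   
3  | Charger  | 1745.41
4  | Charger  | NULL   
5  | Headset  | 1079.98
6  | Monitor  | 995.9  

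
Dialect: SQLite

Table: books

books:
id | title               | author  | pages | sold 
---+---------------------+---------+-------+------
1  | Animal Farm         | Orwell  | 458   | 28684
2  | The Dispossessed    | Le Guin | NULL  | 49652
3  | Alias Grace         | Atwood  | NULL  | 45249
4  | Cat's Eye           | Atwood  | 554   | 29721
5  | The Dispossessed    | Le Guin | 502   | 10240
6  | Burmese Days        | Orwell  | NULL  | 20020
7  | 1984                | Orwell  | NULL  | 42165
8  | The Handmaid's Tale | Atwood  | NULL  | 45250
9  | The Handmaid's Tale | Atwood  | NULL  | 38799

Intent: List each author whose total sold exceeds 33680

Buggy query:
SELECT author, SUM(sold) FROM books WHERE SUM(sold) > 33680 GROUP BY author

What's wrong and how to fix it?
Bug: SUM(sold) is an aggregate, but WHERE filters rows before aggregation

Fix: Move the aggregate condition to a HAVING clause

Corrected query:
SELECT author, SUM(sold) FROM books GROUP BY author HAVING SUM(sold) > 33680

Result:
author  | SUM(sold)
--------+----------
Atwood  | 159019   
Le Guin | 59892    
Orwell  | 90869    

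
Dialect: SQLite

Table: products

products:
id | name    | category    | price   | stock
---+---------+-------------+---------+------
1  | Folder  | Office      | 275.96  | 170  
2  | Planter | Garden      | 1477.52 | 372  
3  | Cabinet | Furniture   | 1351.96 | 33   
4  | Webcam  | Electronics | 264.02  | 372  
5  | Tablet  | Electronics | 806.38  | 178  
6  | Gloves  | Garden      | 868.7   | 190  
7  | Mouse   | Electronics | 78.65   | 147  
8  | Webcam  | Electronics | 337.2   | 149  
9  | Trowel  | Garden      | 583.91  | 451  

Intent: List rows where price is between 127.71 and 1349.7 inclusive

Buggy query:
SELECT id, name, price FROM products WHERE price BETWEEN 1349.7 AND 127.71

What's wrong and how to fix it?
Bug: The bounds are reversed; BETWEEN a AND b requires a <= b to match anything

Fix: Write BETWEEN 127.71 AND 1349.7

Corrected query:
SELECT id, name, price FROM products WHERE price BETWEEN 127.71 AND 1349.7

Result:
id | name   | price 
---+--------+-------
1  | Folder | 275.96
4  | Webcam | 264.02
5  | Tablet | 806.38
6  | Gloves | 868.7 
8  | Webcam | 337.2 
9  | Trowel | 583.91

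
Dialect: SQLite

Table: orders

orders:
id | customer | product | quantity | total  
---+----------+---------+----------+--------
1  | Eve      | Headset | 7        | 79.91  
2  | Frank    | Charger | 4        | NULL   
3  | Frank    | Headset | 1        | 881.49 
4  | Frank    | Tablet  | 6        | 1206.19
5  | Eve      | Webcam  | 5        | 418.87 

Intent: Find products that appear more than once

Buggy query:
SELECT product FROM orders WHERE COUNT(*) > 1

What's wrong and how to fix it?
Bug: WHERE can't reference COUNT(*); aggregates are computed after WHERE

Fix: GROUP BY product, then filter groups with HAVING COUNT(*) > 1

Corrected query:
SELECT product FROM orders GROUP BY product HAVING COUNT(*) > 1

Result:
product
-------
Headset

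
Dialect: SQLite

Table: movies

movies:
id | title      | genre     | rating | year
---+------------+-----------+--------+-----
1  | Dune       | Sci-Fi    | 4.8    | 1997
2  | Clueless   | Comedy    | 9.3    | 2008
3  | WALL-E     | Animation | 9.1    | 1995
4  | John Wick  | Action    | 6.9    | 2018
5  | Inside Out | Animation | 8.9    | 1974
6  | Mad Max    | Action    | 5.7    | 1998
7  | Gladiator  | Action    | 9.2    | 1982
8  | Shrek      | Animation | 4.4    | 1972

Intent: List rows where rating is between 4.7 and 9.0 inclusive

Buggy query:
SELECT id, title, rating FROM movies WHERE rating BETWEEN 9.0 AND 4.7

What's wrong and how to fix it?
Bug: BETWEEN expects the lower bound first; with 9.0 AND 4.7 the range is empty

Fix: Write BETWEEN 4.7 AND 9.0

Corrected query:
SELECT id, title, rating FROM movies WHERE rating BETWEEN 4.7 AND 9.0

Result:
id | title      | rating
---+------------+-------
1  | Dune       | 4.8   
4  | John Wick  | 6.9   
5  | Inside Out | 8.9   
6  | Mad Max    | 5.7   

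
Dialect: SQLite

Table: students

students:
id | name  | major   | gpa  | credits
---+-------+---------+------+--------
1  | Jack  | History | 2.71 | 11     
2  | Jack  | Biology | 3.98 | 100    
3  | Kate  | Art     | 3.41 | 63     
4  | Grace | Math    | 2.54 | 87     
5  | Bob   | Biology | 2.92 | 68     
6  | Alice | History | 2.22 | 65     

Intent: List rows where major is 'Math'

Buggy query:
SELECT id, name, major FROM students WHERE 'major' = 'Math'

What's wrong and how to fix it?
Bug: Single quotes denote string literals in SQL; the column name is being compared as a constant string

Fix: Remove the quotes around the column name (or use double quotes for an identifier)

Corrected query:
SELECT id, name, major FROM students WHERE major = 'Math'

Result:
id | name  | major
---+-------+------
4  | Grace | Math 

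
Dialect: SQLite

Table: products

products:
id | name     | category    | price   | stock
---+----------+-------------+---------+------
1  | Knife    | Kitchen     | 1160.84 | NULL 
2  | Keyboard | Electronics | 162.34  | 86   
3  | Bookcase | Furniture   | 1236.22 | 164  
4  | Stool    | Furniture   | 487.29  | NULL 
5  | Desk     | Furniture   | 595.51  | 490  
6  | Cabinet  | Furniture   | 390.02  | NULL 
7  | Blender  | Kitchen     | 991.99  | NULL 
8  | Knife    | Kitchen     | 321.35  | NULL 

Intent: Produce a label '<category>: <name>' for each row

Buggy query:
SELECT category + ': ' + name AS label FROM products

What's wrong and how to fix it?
Bug: SQLite uses || for string concatenation; + coerces text to numbers (yielding 0)

Fix: Replace + with || to concatenate text

Corrected query:
SELECT category || ': ' || name AS label FROM products

Result:
label                
---------------------
Kitchen: Knife       
Electronics: Keyboard
Furniture: Bookcase  
Furniture: Stool     
Furniture: Desk      
Furniture: Cabinet   
Kitchen: Blender     
Kitchen: Knife       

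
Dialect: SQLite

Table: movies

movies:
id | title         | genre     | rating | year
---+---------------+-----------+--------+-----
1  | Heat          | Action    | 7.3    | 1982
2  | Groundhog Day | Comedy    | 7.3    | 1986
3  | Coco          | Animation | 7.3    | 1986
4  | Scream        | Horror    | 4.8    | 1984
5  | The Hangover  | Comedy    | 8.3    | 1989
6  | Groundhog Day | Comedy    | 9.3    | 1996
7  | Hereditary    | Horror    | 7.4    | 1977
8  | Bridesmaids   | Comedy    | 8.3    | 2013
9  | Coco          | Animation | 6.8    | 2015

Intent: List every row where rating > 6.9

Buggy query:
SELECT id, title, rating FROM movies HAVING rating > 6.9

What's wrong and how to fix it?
Bug: This is a non-aggregate query (no GROUP BY, no aggregates), so in SQLite the HAVING clause is invalid here; a row-level condition belongs in WHERE

Fix: Use WHERE for row-level filtering

Corrected query:
SELECT id, title, rating FROM movies WHERE rating > 6.9

Result:
id | title         | rating
---+---------------+-------
1  | Heat          | 7.3   
2  | Groundhog Day | 7.3   
3  | Coco          | 7.3   
5  | The Hangover  | 8.3   
6  | Groundhog Day | 9.3   
7  | Hereditary    | 7.4   
8  | Bridesmaids   | 8.3   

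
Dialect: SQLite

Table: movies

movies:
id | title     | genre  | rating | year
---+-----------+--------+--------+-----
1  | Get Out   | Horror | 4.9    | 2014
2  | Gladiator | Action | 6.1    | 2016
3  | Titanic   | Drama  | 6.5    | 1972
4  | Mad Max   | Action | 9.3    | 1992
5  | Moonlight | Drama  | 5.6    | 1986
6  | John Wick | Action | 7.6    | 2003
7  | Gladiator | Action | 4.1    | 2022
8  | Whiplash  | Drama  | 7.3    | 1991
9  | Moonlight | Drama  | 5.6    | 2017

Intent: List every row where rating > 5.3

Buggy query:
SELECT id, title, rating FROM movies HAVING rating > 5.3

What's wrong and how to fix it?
Bug: HAVING filters the output of aggregation, but this query has no GROUP BY and no aggregate functions, so SQLite rejects it (HAVING clause on a non-aggregate query); the condition here is per row

Fix: Use WHERE for row-level filtering

Corrected query:
SELECT id, title, rating FROM movies WHERE rating > 5.3

Result:
id | title     | rating
---+-----------+-------
2  | Gladiator | 6.1   
3  | Titanic   | 6.5   
4  | Mad Max   | 9.3   
5  | Moonlight | 5.6   
6  | John Wick | 7.6   
8  | Whiplash  | 7.3   
9  | Moonlight | 5.6   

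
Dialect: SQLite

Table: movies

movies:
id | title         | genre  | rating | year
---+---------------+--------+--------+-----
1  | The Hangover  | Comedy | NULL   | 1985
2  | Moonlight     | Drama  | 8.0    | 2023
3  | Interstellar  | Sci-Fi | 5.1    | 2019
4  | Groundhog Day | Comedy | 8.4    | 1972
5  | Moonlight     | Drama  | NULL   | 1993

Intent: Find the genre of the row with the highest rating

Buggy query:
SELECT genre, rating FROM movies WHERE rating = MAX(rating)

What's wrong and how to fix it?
Bug: MAX(rating) is an aggregate and cannot be used directly in WHERE

Fix: Use a subquery: WHERE rating = (SELECT MAX(rating) FROM movies)

Corrected query:
SELECT genre, rating FROM movies WHERE rating = (SELECT MAX(rating) FROM movies)

Result:
genre  | rating
-------+-------
Comedy | 8.4   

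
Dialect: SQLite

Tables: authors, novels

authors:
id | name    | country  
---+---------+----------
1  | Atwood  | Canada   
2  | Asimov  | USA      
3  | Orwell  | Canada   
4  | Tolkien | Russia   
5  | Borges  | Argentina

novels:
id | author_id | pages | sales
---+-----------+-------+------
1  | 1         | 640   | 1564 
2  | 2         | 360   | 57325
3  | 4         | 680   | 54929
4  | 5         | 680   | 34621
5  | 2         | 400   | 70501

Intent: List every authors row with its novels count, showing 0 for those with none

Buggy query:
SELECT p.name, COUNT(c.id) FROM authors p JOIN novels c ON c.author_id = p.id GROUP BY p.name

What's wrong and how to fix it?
Bug: An inner join excludes parents with zero children

Fix: Use LEFT JOIN so parents without children still appear (COUNT(c.id) gives 0)

Corrected query:
SELECT p.name, COUNT(c.id) FROM authors p LEFT JOIN novels c ON c.author_id = p.id GROUP BY p.name

Result:
name    | COUNT(c.id)
--------+------------
Asimov  | 2          
Atwood  | 1          
Borges  | 1          
Orwell  | 0          
Tolkien | 1          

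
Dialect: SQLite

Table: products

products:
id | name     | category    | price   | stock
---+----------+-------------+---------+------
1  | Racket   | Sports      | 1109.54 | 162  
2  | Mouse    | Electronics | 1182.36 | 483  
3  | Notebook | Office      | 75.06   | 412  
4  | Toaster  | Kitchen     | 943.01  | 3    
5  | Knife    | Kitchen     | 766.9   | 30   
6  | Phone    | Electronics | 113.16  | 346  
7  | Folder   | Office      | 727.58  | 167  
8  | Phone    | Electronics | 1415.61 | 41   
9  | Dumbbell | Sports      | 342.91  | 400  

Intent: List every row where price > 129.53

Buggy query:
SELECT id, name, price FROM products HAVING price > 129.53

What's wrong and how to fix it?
Bug: HAVING filters the output of aggregation, but this query has no GROUP BY and no aggregate functions, so SQLite rejects it (HAVING clause on a non-aggregate query); the condition here is per row

Fix: Replace HAVING with WHERE since the condition applies to individual rows

Corrected query:
SELECT id, name, price FROM products WHERE price > 129.53

Result:
id | name     | price  
---+----------+--------
1  | Racket   | 1109.54
2  | Mouse    | 1182.36
4  | Toaster  | 943.01 
5  | Knife    | 766.9  
7  | Folder   | 727.58 
8  | Phone    | 1415.61
9  | Dumbbell | 342.91 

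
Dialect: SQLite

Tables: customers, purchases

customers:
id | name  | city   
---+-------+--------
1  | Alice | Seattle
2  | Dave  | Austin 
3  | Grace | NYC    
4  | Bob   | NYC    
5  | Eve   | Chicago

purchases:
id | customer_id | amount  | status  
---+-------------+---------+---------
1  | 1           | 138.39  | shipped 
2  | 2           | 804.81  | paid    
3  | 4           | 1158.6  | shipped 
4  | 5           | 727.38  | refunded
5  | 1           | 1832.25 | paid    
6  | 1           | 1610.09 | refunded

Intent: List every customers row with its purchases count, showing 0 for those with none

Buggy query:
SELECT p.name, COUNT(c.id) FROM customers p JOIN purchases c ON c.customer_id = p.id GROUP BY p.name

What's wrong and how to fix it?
Bug: An inner join excludes parents with zero children

Fix: Switch to LEFT JOIN to retain unmatched parent rows

Corrected query:
SELECT p.name, COUNT(c.id) FROM customers p LEFT JOIN purchases c ON c.customer_id = p.id GROUP BY p.name

Result:
name  | COUNT(c.id)
------+------------
Alice | 3          
Bob   | 1          
Dave  | 1          
Eve   | 1          
Grace | 0          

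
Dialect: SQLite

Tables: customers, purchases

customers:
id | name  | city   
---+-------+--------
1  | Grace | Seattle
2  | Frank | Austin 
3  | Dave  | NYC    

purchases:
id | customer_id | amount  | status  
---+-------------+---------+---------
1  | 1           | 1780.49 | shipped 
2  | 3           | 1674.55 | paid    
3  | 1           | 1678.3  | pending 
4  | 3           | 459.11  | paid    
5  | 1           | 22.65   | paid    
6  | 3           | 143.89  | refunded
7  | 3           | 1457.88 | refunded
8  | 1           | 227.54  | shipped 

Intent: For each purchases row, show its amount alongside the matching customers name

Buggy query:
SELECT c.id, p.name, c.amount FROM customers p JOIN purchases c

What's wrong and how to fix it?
Bug: Missing join condition: each purchases row is matched to all customers rows instead of just its own

Fix: Specify the join condition linking the foreign key to the parent id

Corrected query:
SELECT c.id, p.name, c.amount FROM customers p JOIN purchases c ON c.customer_id = p.id

Result:
id | name  | amount 
---+-------+--------
1  | Grace | 1780.49
2  | Dave  | 1674.55
3  | Grace | 1678.3 
4  | Dave  | 459.11 
5  | Grace | 22.65  
6  | Dave  | 143.89 
7  | Dave  | 1457.88
8  | Grace | 227.54 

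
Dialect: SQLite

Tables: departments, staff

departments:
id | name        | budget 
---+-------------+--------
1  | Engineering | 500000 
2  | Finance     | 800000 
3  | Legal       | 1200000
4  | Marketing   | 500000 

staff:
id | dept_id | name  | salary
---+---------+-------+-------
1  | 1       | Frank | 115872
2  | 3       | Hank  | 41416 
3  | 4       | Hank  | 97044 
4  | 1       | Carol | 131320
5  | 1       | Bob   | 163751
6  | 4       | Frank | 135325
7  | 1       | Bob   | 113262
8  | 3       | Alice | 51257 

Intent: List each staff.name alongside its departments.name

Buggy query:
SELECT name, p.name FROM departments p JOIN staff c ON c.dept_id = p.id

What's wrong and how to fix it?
Bug: Both tables have a 'name' column; the unqualified reference is ambiguous

Fix: Prefix ambiguous columns with the table alias

Corrected query:
SELECT c.name, p.name FROM departments p JOIN staff c ON c.dept_id = p.id

Result:
name  | name       
------+------------
Frank | Engineering
Hank  | Legal      
Hank  | Marketing  
Carol | Engineering
Bob   | Engineering
Frank | Marketing  
Bob   | Engineering
Alice | Legal      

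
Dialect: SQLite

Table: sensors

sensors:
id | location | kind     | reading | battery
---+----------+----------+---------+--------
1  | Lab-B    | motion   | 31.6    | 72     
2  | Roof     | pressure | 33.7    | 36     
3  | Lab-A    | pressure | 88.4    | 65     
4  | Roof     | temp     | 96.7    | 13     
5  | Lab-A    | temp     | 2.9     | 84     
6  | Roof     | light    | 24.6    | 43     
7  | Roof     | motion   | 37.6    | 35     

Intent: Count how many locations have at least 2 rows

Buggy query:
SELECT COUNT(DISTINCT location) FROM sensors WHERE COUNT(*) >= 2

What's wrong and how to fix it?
Bug: COUNT(*) cannot appear in WHERE; the per-group count doesn't exist yet

Fix: Use a subquery that GROUPs and filters with HAVING, then count its rows

Corrected query:
SELECT COUNT(*) FROM (SELECT location FROM sensors GROUP BY location HAVING COUNT(*) >= 2)

Result:
COUNT(*)
--------
2       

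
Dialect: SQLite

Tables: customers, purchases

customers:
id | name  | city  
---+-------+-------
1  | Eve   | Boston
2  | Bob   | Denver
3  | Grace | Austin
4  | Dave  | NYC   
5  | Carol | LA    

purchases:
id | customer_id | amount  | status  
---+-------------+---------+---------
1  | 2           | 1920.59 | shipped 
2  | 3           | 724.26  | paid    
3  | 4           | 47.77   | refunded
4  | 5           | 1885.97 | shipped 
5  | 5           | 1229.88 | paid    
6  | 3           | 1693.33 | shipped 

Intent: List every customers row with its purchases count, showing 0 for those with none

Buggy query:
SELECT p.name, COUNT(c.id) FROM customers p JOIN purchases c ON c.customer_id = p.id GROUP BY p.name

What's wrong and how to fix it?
Bug: INNER JOIN drops customers rows that have no matching purchases rows

Fix: Use LEFT JOIN so parents without children still appear (COUNT(c.id) gives 0)

Corrected query:
SELECT p.name, COUNT(c.id) FROM customers p LEFT JOIN purchases c ON c.customer_id = p.id GROUP BY p.name

Result:
name  | COUNT(c.id)
------+------------
Bob   | 1          
Carol | 2          
Dave  | 1          
Eve   | 0          
Grace | 2          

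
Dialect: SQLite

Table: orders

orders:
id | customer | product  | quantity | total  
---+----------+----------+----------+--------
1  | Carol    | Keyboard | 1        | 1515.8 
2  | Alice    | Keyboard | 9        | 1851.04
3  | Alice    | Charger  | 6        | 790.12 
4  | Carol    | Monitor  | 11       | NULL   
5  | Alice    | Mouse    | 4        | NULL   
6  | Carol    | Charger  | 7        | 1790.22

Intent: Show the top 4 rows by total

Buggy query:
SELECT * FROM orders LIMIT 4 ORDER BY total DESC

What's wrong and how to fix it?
Bug: LIMIT must come after ORDER BY

Fix: Sort with ORDER BY, then apply LIMIT

Corrected query:
SELECT * FROM orders ORDER BY total DESC LIMIT 4

Result:
id | customer | product  | quantity | total  
---+----------+----------+----------+--------
2  | Alice    | Keyboard | 9        | 1851.04
6  | Carol    | Charger  | 7        | 1790.22
1  | Carol    | Keyboard | 1        | 1515.8 
3  | Alice    | Charger  | 6        | 790.12 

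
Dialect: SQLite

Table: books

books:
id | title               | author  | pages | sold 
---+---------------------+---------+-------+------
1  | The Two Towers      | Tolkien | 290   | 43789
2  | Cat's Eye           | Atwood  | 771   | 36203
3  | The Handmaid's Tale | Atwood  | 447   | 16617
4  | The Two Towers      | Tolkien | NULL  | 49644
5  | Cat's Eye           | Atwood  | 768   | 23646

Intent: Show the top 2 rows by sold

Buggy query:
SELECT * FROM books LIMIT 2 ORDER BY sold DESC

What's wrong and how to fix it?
Bug: ORDER BY cannot follow LIMIT; LIMIT is the final clause

Fix: Swap the clauses: ORDER BY first, then LIMIT

Corrected query:
SELECT * FROM books ORDER BY sold DESC LIMIT 2

Result:
id | title          | author  | pages | sold 
---+----------------+---------+-------+------
4  | The Two Towers | Tolkien | NULL  | 49644
1  | The Two Towers | Tolkien | 290   | 43789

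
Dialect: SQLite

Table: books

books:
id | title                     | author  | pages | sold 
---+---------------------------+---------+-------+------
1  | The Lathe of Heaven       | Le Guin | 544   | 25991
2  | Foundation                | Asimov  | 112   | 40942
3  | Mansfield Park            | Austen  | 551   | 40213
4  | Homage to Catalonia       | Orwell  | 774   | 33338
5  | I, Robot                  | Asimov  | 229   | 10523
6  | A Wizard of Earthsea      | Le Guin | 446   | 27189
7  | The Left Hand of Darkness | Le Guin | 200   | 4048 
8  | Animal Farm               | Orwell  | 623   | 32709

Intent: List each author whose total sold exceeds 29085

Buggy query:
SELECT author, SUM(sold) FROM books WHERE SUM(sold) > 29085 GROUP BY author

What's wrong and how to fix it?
Bug: Aggregate functions cannot appear in a WHERE clause

Fix: Use HAVING (which filters groups after aggregation) instead of WHERE

Corrected query:
SELECT author, SUM(sold) FROM books GROUP BY author HAVING SUM(sold) > 29085

Result:
author  | SUM(sold)
--------+----------
Asimov  | 51465    
Austen  | 40213    
Le Guin | 57228    
Orwell  | 66047    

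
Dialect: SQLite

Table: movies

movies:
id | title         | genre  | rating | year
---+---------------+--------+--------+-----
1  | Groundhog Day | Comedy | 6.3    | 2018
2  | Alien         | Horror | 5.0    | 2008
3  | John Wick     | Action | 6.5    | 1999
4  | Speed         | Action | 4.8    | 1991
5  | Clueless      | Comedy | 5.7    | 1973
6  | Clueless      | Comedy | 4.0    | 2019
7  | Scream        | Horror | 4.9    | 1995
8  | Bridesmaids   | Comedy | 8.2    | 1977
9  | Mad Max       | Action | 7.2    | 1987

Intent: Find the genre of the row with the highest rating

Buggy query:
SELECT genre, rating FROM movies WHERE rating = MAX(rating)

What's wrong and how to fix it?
Bug: MAX(rating) is an aggregate and cannot be used directly in WHERE

Fix: Wrap MAX in a scalar subquery so WHERE compares against a single value

Corrected query:
SELECT genre, rating FROM movies WHERE rating = (SELECT MAX(rating) FROM movies)

Result:
genre  | rating
-------+-------
Comedy | 8.2   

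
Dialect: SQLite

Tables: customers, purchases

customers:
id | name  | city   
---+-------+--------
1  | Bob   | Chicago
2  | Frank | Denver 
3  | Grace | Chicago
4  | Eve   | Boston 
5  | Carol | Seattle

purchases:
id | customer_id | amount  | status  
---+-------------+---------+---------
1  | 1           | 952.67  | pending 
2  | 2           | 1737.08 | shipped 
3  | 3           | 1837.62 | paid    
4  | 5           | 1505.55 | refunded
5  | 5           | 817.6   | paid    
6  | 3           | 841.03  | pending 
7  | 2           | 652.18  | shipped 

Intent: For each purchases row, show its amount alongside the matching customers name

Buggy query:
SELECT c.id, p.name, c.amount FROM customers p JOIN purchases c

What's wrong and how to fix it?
Bug: JOIN with no ON clause produces a cartesian product; every purchases row pairs with every customers row

Fix: Add ON c.customer_id = p.id to the JOIN

Corrected query:
SELECT c.id, p.name, c.amount FROM customers p JOIN purchases c ON c.customer_id = p.id

Result:
id | name  | amount 
---+-------+--------
1  | Bob   | 952.67 
2  | Frank | 1737.08
3  | Grace | 1837.62
4  | Carol | 1505.55
5  | Carol | 817.6  
6  | Grace | 841.03 
7  | Frank | 652.18 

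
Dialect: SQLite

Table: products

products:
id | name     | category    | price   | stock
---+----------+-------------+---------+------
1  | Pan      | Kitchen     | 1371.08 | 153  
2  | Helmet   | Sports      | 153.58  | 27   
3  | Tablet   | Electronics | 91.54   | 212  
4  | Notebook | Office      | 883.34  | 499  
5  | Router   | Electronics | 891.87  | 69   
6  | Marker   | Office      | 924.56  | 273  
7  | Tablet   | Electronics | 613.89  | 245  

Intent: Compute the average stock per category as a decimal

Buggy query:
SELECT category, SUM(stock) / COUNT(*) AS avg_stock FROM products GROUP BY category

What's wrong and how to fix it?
Bug: SUM(stock) and COUNT(*) are both integers; the division truncates the fractional part

Fix: Cast one side to REAL so the division keeps the fractional part

Corrected query:
SELECT category, SUM(stock) * 1.0 / COUNT(*) AS avg_stock FROM products GROUP BY category

Result:
category    | avg_stock 
------------+-----------
Electronics | 175.333333
Kitchen     | 153       
Office      | 386       
Sports      | 27        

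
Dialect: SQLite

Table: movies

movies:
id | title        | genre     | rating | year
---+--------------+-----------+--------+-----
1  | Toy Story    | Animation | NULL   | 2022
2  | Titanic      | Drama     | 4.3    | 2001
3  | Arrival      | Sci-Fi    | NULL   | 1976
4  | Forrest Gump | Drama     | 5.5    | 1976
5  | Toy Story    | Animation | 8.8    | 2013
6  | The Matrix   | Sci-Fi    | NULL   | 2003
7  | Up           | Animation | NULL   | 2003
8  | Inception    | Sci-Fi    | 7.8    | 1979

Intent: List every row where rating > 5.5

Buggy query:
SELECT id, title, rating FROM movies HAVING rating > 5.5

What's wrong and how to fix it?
Bug: This is a non-aggregate query (no GROUP BY, no aggregates), so in SQLite the HAVING clause is invalid here; a row-level condition belongs in WHERE

Fix: Replace HAVING with WHERE since the condition applies to individual rows

Corrected query:
SELECT id, title, rating FROM movies WHERE rating > 5.5

Result:
id | title     | rating
---+-----------+-------
5  | Toy Story | 8.8   
8  | Inception | 7.8   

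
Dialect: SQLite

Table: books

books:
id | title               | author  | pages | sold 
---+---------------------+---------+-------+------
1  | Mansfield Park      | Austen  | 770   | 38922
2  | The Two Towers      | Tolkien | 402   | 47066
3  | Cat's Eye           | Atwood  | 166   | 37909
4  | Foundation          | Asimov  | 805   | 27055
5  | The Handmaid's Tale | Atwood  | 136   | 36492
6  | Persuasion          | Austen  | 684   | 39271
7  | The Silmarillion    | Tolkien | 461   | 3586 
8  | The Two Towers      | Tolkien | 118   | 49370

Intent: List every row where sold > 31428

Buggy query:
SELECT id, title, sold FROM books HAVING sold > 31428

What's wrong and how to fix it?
Bug: This is a non-aggregate query (no GROUP BY, no aggregates), so in SQLite the HAVING clause is invalid here; a row-level condition belongs in WHERE

Fix: Use WHERE for row-level filtering

Corrected query:
SELECT id, title, sold FROM books WHERE sold > 31428

Result:
id | title               | sold 
---+---------------------+------
1  | Mansfield Park      | 38922
2  | The Two Towers      | 47066
3  | Cat's Eye           | 37909
5  | The Handmaid's Tale | 36492
6  | Persuasion          | 39271
8  | The Two Towers      | 49370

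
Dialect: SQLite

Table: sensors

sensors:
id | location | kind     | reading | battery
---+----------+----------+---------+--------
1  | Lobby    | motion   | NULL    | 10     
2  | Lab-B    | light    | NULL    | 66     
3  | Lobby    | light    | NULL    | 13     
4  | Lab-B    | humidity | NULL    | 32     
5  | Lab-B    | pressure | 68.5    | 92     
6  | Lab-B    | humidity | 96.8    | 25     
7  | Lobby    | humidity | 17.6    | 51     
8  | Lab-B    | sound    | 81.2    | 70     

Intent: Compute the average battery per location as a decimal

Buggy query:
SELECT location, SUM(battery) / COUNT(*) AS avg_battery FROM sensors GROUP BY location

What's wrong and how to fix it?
Bug: SUM(battery) and COUNT(*) are both integers; the division truncates the fractional part

Fix: Multiply by 1.0 (or CAST to REAL) to force floating-point division

Corrected query:
SELECT location, SUM(battery) * 1.0 / COUNT(*) AS avg_battery FROM sensors GROUP BY location

Result:
location | avg_battery
---------+------------
Lab-B    | 57         
Lobby    | 24.666667  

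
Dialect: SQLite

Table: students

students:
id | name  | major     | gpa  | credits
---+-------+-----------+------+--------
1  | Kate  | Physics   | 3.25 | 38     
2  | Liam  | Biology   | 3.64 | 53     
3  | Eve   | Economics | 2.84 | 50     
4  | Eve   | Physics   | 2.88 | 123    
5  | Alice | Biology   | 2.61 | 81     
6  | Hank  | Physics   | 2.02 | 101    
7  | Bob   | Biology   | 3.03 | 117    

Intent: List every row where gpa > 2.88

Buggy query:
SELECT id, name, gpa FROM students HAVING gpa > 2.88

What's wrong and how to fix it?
Bug: This is a non-aggregate query (no GROUP BY, no aggregates), so in SQLite the HAVING clause is invalid here; a row-level condition belongs in WHERE

Fix: Use WHERE for row-level filtering

Corrected query:
SELECT id, name, gpa FROM students WHERE gpa > 2.88

Result:
id | name | gpa 
---+------+-----
1  | Kate | 3.25
2  | Liam | 3.64
7  | Bob  | 3.03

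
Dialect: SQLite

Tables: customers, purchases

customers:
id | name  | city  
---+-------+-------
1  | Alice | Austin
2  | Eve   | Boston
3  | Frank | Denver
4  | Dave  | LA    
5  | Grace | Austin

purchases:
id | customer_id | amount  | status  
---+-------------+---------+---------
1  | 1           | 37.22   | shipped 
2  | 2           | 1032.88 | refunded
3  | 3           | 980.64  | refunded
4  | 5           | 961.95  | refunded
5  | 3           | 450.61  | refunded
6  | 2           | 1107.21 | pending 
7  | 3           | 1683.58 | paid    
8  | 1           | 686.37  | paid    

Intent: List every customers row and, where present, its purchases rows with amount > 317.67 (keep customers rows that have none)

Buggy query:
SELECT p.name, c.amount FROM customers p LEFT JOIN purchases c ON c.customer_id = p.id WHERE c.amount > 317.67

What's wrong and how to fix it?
Bug: Filtering c.amount in WHERE discards the NULL rows produced by LEFT JOIN, turning it into an inner join

Fix: Move the right-table condition into the ON clause so unmatched parents are kept

Corrected query:
SELECT p.name, c.amount FROM customers p LEFT JOIN purchases c ON c.customer_id = p.id AND c.amount > 317.67

Result:
name  | amount 
------+--------
Alice | 686.37 
Eve   | 1032.88
Eve   | 1107.21
Frank | 450.61 
Frank | 980.64 
Frank | 1683.58
Dave  | NULL   
Grace | 961.95 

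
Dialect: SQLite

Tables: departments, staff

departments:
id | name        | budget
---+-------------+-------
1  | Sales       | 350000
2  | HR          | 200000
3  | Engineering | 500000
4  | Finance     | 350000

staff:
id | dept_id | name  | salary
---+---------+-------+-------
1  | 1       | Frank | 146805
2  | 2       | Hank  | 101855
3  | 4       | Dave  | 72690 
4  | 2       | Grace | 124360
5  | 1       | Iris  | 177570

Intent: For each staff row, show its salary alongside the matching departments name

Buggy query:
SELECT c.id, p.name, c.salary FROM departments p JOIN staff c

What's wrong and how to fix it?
Bug: JOIN with no ON clause produces a cartesian product; every staff row pairs with every departments row

Fix: Add ON c.dept_id = p.id to the JOIN

Corrected query:
SELECT c.id, p.name, c.salary FROM departments p JOIN staff c ON c.dept_id = p.id

Result:
id | name    | salary
---+---------+-------
1  | Sales   | 146805
2  | HR      | 101855
3  | Finance | 72690 
4  | HR      | 124360
5  | Sales   | 177570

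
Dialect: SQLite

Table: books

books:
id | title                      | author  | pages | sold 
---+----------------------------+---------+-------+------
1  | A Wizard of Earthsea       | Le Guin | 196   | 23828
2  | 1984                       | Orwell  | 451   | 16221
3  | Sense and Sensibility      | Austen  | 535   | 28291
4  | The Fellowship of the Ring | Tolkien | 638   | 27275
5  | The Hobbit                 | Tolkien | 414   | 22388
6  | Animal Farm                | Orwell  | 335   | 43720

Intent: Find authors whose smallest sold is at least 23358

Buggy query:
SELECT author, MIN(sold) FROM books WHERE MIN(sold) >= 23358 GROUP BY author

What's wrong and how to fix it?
Bug: MIN() in WHERE is a misuse of aggregate

Fix: Replace WHERE with HAVING after the GROUP BY

Corrected query:
SELECT author, MIN(sold) FROM books GROUP BY author HAVING MIN(sold) >= 23358

Result:
author  | MIN(sold)
--------+----------
Austen  | 28291    
Le Guin | 23828    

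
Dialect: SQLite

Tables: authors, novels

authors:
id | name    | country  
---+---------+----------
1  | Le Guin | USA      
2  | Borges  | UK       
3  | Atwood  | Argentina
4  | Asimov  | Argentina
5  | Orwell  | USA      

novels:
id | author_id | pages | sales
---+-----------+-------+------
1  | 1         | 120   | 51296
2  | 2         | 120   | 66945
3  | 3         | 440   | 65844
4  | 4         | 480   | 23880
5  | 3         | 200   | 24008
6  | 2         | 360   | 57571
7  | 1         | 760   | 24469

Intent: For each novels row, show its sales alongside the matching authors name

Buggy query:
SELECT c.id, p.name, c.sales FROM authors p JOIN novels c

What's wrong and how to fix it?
Bug: JOIN with no ON clause produces a cartesian product; every novels row pairs with every authors row

Fix: Add ON c.author_id = p.id to the JOIN

Corrected query:
SELECT c.id, p.name, c.sales FROM authors p JOIN novels c ON c.author_id = p.id

Result:
id | name    | sales
---+---------+------
1  | Le Guin | 51296
2  | Borges  | 66945
3  | Atwood  | 65844
4  | Asimov  | 23880
5  | Atwood  | 24008
6  | Borges  | 57571
7  | Le Guin | 24469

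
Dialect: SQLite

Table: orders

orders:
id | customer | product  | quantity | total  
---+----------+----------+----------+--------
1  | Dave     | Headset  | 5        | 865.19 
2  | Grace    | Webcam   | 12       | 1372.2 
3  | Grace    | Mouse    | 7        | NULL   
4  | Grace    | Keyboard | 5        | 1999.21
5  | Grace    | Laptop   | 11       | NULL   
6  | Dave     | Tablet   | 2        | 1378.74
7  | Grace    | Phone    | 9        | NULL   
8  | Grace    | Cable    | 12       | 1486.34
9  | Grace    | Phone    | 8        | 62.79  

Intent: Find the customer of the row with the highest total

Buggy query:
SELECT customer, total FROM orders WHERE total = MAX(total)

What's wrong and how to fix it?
Bug: MAX(total) is an aggregate and cannot be used directly in WHERE

Fix: Wrap MAX in a scalar subquery so WHERE compares against a single value

Corrected query:
SELECT customer, total FROM orders WHERE total = (SELECT MAX(total) FROM orders)

Result:
customer | total  
---------+--------
Grace    | 1999.21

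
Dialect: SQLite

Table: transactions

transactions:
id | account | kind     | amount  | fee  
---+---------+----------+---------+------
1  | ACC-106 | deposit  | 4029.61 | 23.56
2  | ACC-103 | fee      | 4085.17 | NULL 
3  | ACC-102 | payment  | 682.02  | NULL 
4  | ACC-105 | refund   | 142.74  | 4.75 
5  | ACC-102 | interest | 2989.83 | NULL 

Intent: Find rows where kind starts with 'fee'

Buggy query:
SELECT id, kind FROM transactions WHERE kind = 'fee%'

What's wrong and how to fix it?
Bug: '=' compares the literal string including the % character; pattern matching needs LIKE

Fix: Use LIKE for wildcard pattern matching

Corrected query:
SELECT id, kind FROM transactions WHERE kind LIKE 'fee%'

Result:
id | kind
---+-----
2  | fee 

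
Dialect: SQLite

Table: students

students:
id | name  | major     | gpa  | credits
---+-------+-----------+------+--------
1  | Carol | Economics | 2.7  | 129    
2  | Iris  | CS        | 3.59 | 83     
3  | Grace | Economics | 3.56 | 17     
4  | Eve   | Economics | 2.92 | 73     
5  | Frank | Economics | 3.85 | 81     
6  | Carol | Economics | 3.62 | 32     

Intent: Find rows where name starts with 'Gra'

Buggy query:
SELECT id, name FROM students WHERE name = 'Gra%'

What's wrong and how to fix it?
Bug: '=' compares the literal string including the % character; pattern matching needs LIKE

Fix: Use LIKE for wildcard pattern matching

Corrected query:
SELECT id, name FROM students WHERE name LIKE 'Gra%'

Result:
id | name 
---+------
3  | Grace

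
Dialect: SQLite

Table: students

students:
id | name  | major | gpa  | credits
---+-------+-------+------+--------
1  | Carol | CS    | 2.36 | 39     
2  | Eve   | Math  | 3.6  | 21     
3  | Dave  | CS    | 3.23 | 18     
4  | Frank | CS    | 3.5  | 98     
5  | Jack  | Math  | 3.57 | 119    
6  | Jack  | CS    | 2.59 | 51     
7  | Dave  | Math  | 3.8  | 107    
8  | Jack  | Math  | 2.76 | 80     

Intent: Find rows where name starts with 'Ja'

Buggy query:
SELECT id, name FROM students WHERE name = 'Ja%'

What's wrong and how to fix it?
Bug: '=' compares the literal string including the % character; pattern matching needs LIKE

Fix: Use LIKE for wildcard pattern matching

Corrected query:
SELECT id, name FROM students WHERE name LIKE 'Ja%'

Result:
id | name
---+-----
5  | Jack
6  | Jack
8  | Jack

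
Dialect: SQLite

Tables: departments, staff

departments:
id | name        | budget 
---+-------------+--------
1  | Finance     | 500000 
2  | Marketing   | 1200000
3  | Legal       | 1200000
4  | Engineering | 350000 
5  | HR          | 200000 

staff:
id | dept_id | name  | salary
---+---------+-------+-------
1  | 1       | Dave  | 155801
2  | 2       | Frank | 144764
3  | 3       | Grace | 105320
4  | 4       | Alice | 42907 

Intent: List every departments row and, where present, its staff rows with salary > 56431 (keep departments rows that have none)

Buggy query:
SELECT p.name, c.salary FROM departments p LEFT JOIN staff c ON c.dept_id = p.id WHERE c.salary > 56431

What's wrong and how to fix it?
Bug: A WHERE condition on the right-hand table after LEFT JOIN drops unmatched parents

Fix: Move the right-table condition into the ON clause so unmatched parents are kept

Corrected query:
SELECT p.name, c.salary FROM departments p LEFT JOIN staff c ON c.dept_id = p.id AND c.salary > 56431

Result:
name        | salary
------------+-------
Finance     | 155801
Marketing   | 144764
Legal       | 105320
Engineering | NULL  
HR          | NULL  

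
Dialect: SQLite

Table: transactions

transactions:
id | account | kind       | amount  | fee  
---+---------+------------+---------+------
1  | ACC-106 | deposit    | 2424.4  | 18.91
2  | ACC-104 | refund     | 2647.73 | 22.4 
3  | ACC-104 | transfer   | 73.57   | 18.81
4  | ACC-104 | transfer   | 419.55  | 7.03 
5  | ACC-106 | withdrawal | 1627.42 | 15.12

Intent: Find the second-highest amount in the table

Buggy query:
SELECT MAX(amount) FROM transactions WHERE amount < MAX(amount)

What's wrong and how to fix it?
Bug: The inner MAX is an aggregate inside WHERE, which is not allowed

Fix: Put the inner MAX in a scalar subquery

Corrected query:
SELECT MAX(amount) FROM transactions WHERE amount < (SELECT MAX(amount) FROM transactions)

Result:
MAX(amount)
-----------
2424.4     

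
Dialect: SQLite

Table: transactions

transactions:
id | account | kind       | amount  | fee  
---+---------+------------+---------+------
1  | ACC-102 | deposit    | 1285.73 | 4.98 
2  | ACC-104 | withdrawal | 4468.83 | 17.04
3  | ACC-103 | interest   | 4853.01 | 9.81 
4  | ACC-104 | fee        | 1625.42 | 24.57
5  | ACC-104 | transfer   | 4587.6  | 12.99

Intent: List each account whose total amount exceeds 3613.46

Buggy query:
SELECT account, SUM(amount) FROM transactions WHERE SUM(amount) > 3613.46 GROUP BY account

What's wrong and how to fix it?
Bug: SUM(amount) is an aggregate, but WHERE filters rows before aggregation

Fix: Move the aggregate condition to a HAVING clause

Corrected query:
SELECT account, SUM(amount) FROM transactions GROUP BY account HAVING SUM(amount) > 3613.46

Result:
account | SUM(amount)
--------+------------
ACC-103 | 4853.01    
ACC-104 | 10681.85   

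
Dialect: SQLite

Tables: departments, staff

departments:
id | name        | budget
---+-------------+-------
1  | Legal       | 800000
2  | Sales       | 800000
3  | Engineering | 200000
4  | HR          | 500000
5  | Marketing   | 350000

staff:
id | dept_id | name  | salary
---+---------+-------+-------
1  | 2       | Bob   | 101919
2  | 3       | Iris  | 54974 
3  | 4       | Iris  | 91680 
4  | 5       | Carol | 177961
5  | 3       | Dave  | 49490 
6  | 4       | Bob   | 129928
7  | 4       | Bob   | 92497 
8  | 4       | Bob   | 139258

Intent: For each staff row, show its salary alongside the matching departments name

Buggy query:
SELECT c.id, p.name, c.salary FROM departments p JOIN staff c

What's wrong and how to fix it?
Bug: Missing join condition: each staff row is matched to all departments rows instead of just its own

Fix: Specify the join condition linking the foreign key to the parent id

Corrected query:
SELECT c.id, p.name, c.salary FROM departments p JOIN staff c ON c.dept_id = p.id

Result:
id | name        | salary
---+-------------+-------
1  | Sales       | 101919
2  | Engineering | 54974 
3  | HR          | 91680 
4  | Marketing   | 177961
5  | Engineering | 49490 
6  | HR          | 129928
7  | HR          | 92497 
8  | HR          | 139258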